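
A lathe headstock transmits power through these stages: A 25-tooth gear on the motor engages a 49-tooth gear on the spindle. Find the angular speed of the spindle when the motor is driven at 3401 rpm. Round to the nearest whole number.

gear mesh 49/25 = 1.96 → 3401/1.96 = 1735.2 rpm

1735 rpm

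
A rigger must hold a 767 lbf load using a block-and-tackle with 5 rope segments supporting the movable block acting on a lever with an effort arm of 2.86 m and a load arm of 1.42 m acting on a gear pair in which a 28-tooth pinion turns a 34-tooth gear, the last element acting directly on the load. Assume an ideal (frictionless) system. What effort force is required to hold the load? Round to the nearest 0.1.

Block-and-tackle MA = number of supporting rope parts = 5.
Lever MA = effort arm / load arm = 2.86/1.42 = 2.0141.
Gear pair MA = 34/28 = 1.2143.
Combined ideal MA = 5 × 2.0141 × 1.2143 = 12.228.
Effort = load / MA = 767 / 12.228 = 62.723 lbf.

62.7 lbf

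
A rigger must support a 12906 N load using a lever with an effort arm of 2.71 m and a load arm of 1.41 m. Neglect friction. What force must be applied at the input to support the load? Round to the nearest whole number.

Lever MA = effort arm / load arm = 2.71/1.41 = 1.922.
Effort = load / MA = 12906 / 1.922 = 6714.9 N.

6715 N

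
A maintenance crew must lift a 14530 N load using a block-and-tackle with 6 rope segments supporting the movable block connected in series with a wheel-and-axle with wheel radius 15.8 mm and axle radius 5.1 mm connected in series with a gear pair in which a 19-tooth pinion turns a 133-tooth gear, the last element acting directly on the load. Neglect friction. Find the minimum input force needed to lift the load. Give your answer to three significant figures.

Block-and-tackle MA = number of supporting rope parts = 6.
Wheel-and-axle MA = R/r = 15.8/5.1 = 3.098.
Gear pair MA = 133/19 = 7.
Combined ideal MA = 6 × 3.098 × 7 = 130.12.
Effort = load / MA = 14530 / 130.12 = 111.67 N.

112 N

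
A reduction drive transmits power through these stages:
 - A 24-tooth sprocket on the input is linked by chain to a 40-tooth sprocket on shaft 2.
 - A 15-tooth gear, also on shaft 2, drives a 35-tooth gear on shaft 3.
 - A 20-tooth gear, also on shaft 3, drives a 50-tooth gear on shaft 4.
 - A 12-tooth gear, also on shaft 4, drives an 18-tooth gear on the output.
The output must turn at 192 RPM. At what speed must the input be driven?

2800 RPM

Overall ratio R = 1.6667 × 2.3333 × 2.5 × 1.5 = 14.583.
Required input speed = output speed × R = 192 × 14.583 = 2800 RPM.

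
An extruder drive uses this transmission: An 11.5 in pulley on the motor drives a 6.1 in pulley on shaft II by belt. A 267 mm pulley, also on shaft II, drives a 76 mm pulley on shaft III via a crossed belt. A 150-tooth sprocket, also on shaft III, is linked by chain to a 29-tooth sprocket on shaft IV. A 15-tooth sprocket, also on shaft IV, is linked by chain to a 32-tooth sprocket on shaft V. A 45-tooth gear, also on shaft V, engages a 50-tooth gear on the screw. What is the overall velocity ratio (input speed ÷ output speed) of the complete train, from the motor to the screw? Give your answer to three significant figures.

0.0692

Each stage contributes driven/driver: belt 6.1/11.5 = 0.53043, belt 76/267 = 0.28464, chain 29/150 = 0.19333, chain 32/15 = 2.1333, gear mesh 50/45 = 1.1111.
Overall: 0.53043 × 0.28464 × 0.19333 × 2.1333 × 1.1111 = 0.069192.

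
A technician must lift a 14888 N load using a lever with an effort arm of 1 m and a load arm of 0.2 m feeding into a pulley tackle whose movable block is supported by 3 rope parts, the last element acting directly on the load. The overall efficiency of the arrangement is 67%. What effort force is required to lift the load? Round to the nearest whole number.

Lever MA = effort arm / load arm = 1/0.2 = 5.
Block-and-tackle MA = number of supporting rope parts = 3.
Combined ideal MA = 5 × 3 = 15.
Actual MA = 15 × 0.67 = 10.05.
Effort = load / actual MA = 14888 / 10.05 = 1481.4 N.

1481 N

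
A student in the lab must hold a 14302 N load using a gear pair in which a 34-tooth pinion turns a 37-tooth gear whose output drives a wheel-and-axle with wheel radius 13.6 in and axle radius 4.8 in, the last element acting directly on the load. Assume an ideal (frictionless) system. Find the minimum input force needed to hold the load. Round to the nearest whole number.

4638 N

Gear pair MA = 37/34 = 1.0882.
Wheel-and-axle MA = R/r = 13.6/4.8 = 2.8333.
Combined ideal MA = 1.0882 × 2.8333 = 3.0833.
Effort = load / MA = 14302 / 3.0833 = 4638.5 N.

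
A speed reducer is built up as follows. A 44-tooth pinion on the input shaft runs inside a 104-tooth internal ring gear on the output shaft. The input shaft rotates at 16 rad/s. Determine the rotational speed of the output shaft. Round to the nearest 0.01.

6.77 rad/s

internal gear 104/44 = 2.3636 → 16/2.3636 = 6.7692 rad/s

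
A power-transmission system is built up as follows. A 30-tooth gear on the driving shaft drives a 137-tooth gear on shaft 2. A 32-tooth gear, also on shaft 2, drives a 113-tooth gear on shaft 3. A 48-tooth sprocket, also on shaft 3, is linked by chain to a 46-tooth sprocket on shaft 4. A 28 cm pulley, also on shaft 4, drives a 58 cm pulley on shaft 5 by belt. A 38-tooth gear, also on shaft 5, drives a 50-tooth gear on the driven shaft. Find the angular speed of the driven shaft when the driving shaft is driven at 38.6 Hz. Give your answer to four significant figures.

gear mesh 137/30 = 4.5667 → 38.6/4.5667 = 8.4526 Hz
gear mesh 113/32 = 3.5312 → 8.4526/3.5312 = 2.3936 Hz
chain 46/48 = 0.95833 → 2.3936/0.95833 = 2.4977 Hz
belt 58/28 = 2.0714 → 2.4977/2.0714 = 1.2058 Hz
gear mesh 50/38 = 1.3158 → 1.2058/1.3158 = 0.9164 Hz

0.9164 Hz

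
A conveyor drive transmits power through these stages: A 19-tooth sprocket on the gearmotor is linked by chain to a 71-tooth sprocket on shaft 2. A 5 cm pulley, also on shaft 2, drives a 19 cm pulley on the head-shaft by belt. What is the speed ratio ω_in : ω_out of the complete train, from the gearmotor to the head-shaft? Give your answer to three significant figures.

Each stage contributes driven/driver: chain 71/19 = 3.7368, belt 19/5 = 3.8.
Overall: 3.7368 × 3.8 = 14.2.

14.2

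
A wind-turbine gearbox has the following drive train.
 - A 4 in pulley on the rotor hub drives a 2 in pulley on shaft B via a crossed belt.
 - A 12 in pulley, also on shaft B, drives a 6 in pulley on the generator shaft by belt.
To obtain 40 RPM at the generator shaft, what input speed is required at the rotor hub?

10 RPM

Overall ratio R = 0.5 × 0.5 = 0.25.
Required input speed = output speed × R = 40 × 0.25 = 10 RPM.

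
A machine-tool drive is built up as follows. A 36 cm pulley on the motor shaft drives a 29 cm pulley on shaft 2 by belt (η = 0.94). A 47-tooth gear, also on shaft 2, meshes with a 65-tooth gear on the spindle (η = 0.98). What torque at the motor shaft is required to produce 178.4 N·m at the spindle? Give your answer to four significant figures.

173.8 N·m

Overall ratio R = 0.80556 × 1.383 = 1.1141; overall efficiency η = 0.94 × 0.98 = 0.9212.
Input torque = output torque / (R × η) = 178.4 / (1.1141 × 0.9212) = 173.83 N·m.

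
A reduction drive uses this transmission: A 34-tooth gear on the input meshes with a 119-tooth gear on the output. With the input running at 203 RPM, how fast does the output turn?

gear mesh 119/34 = 3.5 → 203/3.5 = 58 RPM

58 RPM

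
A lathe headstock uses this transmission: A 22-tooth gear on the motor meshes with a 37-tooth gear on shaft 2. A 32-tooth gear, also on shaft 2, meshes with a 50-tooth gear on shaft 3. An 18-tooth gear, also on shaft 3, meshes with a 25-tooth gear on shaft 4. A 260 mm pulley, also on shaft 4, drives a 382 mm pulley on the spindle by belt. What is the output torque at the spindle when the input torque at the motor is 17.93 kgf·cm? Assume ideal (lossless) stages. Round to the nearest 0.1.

Gear mesh: ratio = 37/22 = 1.6818; torque at shaft 2 = 17.93 × 1.6818 = 30.155 kgf·cm.
Gear mesh: ratio = 50/32 = 1.5625; torque at shaft 3 = 30.155 × 1.5625 = 47.117 kgf·cm.
Gear mesh: ratio = 25/18 = 1.3889; torque at shaft 4 = 47.117 × 1.3889 = 65.441 kgf·cm.
Belt: ratio = 382/260 = 1.4692; torque at the spindle = 65.441 × 1.4692 = 96.147 kgf·cm.

96.1 kgf·cm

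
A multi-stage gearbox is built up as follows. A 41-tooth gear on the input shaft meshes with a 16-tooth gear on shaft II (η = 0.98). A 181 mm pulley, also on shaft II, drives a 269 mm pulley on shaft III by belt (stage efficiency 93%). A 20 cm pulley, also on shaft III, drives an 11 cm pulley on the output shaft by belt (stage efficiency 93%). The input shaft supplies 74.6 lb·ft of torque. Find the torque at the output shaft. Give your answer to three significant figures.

After the gear mesh (16/41): 74.6 × 0.39024 × 0.98 = 28.53 lb·ft
After the belt (269/181): 28.53 × 1.4862 × 0.93 = 39.433 lb·ft
After the belt (11/20): 39.433 × 0.55 × 0.93 = 20.17 lb·ft

20.2 lb·ft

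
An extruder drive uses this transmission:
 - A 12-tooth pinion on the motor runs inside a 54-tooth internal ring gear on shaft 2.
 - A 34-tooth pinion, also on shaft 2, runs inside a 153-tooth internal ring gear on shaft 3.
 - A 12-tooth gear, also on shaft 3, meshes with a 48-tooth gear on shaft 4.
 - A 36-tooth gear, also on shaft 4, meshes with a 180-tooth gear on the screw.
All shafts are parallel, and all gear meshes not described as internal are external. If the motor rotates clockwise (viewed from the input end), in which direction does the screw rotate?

clockwise

the motor → shaft 2: internal mesh, same direction → CW.
shaft 2 → shaft 3: internal mesh, same direction → CW.
shaft 3 → shaft 4: external mesh, 1 reversal → CCW.
shaft 4 → the screw: external mesh, 1 reversal → CW.
2 reversals in total — an even number — so the screw turns the same way as the motor.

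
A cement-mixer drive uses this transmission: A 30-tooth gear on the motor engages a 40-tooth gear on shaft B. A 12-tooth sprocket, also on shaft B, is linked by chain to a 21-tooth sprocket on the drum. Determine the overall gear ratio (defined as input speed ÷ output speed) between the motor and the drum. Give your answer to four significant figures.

2.333

Each stage contributes driven/driver: gear mesh 40/30 = 1.3333, chain 21/12 = 1.75.
Overall: 1.3333 × 1.75 = 2.3333.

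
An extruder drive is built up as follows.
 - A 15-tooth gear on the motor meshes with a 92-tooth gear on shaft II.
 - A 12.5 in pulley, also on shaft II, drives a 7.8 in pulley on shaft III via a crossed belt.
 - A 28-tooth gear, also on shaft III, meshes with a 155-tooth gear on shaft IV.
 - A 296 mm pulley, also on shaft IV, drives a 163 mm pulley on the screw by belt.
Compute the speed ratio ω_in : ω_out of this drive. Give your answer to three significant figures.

11.7

Each stage contributes driven/driver: gear mesh 92/15 = 6.1333, belt 7.8/12.5 = 0.624, gear mesh 155/28 = 5.5357, belt 163/296 = 0.55068.
Overall: 6.1333 × 0.624 × 5.5357 × 0.55068 = 11.667.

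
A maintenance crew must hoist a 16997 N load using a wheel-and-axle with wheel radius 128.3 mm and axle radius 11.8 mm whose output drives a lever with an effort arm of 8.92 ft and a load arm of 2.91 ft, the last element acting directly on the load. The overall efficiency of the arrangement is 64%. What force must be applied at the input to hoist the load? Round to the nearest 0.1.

796.8 N

Wheel-and-axle MA = R/r = 128.3/11.8 = 10.873.
Lever MA = effort arm / load arm = 8.92/2.91 = 3.0653.
Combined ideal MA = 10.873 × 3.0653 = 33.329.
Actual MA = 33.329 × 0.64 = 21.33.
Effort = load / actual MA = 16997 / 21.33 = 796.85 N.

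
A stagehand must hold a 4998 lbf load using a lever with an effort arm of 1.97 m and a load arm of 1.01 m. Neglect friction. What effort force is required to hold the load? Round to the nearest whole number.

Lever MA = effort arm / load arm = 1.97/1.01 = 1.9505.
Effort = load / MA = 4998 / 1.9505 = 2562.4 lbf.

2562 lbf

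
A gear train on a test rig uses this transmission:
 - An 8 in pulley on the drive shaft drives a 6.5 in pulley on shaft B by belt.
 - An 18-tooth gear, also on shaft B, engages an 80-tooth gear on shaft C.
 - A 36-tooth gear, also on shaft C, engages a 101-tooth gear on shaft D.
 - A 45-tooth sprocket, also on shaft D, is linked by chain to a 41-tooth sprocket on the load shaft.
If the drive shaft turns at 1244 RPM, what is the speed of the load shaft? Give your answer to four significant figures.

the drive shaft → shaft B (belt, 6.5/8): 1244 ÷ 0.8125 = 1531.1 RPM
shaft B → shaft C (gear mesh, 80/18): 1531.1 ÷ 4.4444 = 344.49 RPM
shaft C → shaft D (gear mesh, 101/36): 344.49 ÷ 2.8056 = 122.79 RPM
shaft D → the load shaft (chain, 41/45): 122.79 ÷ 0.91111 = 134.77 RPM

134.8 RPM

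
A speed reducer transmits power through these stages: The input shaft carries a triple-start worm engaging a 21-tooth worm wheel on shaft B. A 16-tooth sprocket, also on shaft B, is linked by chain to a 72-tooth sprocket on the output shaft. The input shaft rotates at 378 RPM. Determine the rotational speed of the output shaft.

worm 21/3 = 7 → 378/7 = 54 RPM
chain 72/16 = 4.5 → 54/4.5 = 12 RPM

12 RPM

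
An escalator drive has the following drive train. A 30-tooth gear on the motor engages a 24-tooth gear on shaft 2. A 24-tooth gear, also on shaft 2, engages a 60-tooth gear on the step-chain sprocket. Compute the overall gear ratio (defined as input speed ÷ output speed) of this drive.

Each stage contributes driven/driver: gear mesh 24/30 = 0.8, gear mesh 60/24 = 2.5.
Overall: 0.8 × 2.5 = 2.

2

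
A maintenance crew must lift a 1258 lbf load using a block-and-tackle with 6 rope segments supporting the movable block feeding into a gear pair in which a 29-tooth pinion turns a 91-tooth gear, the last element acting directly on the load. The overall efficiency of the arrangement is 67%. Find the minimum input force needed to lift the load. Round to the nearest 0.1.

99.7 lbf

Block-and-tackle MA = number of supporting rope parts = 6.
Gear pair MA = 91/29 = 3.1379.
Combined ideal MA = 6 × 3.1379 = 18.828.
Actual MA = 18.828 × 0.67 = 12.614.
Effort = load / actual MA = 1258 / 12.614 = 99.727 lbf.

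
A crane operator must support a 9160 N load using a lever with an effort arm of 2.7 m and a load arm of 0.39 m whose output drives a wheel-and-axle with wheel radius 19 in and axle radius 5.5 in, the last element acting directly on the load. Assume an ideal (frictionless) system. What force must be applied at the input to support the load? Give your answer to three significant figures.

383 N

Lever MA = effort arm / load arm = 2.7/0.39 = 6.9231.
Wheel-and-axle MA = R/r = 19/5.5 = 3.4545.
Combined ideal MA = 6.9231 × 3.4545 = 23.916.
Effort = load / MA = 9160 / 23.916 = 383.01 N.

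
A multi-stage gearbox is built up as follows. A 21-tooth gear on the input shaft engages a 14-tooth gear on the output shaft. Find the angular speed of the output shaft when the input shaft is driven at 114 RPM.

171 RPM

the input shaft → the output shaft (gear mesh, 14/21): 114 ÷ 0.66667 = 171 RPM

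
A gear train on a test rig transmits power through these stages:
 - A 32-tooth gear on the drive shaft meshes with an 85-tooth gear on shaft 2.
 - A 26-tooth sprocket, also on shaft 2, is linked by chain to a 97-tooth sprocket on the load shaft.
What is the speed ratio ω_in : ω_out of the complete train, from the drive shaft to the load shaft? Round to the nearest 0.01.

Each stage contributes driven/driver: gear mesh 85/32 = 2.6562, chain 97/26 = 3.7308.
Overall: 2.6562 × 3.7308 = 9.9099.

9.91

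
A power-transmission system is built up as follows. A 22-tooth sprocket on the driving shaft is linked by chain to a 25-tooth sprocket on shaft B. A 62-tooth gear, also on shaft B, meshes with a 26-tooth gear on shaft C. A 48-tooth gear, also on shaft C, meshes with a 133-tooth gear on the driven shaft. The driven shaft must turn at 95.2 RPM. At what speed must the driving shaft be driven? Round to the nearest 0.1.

Overall ratio R = 1.1364 × 0.41935 × 2.7708 = 1.3204.
Required input speed = output speed × R = 95.2 × 1.3204 = 125.7 RPM.

125.7 RPM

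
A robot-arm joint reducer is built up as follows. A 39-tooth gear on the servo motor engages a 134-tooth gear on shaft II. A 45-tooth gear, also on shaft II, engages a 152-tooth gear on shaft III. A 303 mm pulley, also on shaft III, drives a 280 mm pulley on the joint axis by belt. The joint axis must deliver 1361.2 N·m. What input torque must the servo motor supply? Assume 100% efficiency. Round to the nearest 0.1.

Overall ratio R = 3.4359 × 3.3778 × 0.92409 = 10.725.
Input torque = output torque / R = 1361.2 / 10.725 = 126.92 N·m.

126.9 N·m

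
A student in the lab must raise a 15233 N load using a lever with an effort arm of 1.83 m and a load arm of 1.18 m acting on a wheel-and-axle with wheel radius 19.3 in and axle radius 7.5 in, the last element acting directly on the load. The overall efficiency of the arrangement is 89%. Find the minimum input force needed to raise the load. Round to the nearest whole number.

4289 N

Lever MA = effort arm / load arm = 1.83/1.18 = 1.5508.
Wheel-and-axle MA = R/r = 19.3/7.5 = 2.5733.
Combined ideal MA = 1.5508 × 2.5733 = 3.9908.
Actual MA = 3.9908 × 0.89 = 3.5519.
Effort = load / actual MA = 15233 / 3.5519 = 4288.7 N.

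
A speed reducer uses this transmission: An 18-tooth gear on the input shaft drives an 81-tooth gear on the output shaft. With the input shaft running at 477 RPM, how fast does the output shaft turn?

Gear mesh: ratio = 81/18 = 4.5, so the output shaft turns at 477 / 4.5 = 106 RPM.

106 RPM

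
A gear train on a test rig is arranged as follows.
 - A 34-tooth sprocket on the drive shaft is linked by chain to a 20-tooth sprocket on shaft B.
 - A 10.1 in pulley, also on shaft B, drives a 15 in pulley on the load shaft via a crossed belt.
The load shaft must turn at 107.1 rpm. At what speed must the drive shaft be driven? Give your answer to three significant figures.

Overall ratio R = 0.58824 × 1.4851 = 0.87362.
Required input speed = output speed × R = 107.1 × 0.87362 = 93.564 rpm.

93.6 rpm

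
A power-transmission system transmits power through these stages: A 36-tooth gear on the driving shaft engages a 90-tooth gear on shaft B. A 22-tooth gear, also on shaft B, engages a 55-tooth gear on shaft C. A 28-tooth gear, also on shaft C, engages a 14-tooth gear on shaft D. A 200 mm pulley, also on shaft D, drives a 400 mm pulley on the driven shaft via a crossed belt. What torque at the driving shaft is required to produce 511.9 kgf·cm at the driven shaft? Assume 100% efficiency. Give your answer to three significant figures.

81.9 kgf·cm

Overall ratio R = 2.5 × 2.5 × 0.5 × 2 = 6.25.
Input torque = output torque / R = 511.9 / 6.25 = 81.904 kgf·cm.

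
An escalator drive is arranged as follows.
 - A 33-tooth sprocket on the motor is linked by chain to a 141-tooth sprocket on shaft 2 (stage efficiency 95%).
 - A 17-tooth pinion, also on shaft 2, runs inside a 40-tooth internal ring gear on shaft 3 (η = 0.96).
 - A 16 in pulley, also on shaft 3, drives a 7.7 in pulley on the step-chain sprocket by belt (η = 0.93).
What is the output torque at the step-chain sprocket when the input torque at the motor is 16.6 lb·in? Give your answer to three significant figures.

68.1 lb·in

Chain: ratio = 141/33 = 4.2727; torque at shaft 2 = 16.6 × 4.2727 × 0.95 = 67.381 lb·in.
Internal gear: ratio = 40/17 = 2.3529; torque at shaft 3 = 67.381 × 2.3529 × 0.96 = 152.2 lb·in.
Belt: ratio = 7.7/16 = 0.48125; torque at the step-chain sprocket = 152.2 × 0.48125 × 0.93 = 68.12 lb·in.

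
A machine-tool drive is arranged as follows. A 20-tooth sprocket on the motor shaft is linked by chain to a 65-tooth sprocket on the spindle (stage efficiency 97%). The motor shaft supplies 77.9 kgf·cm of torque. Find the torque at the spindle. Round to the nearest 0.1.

Chain: ratio = 65/20 = 3.25; torque at the spindle = 77.9 × 3.25 × 0.97 = 245.58 kgf·cm.

245.6 kgf·cm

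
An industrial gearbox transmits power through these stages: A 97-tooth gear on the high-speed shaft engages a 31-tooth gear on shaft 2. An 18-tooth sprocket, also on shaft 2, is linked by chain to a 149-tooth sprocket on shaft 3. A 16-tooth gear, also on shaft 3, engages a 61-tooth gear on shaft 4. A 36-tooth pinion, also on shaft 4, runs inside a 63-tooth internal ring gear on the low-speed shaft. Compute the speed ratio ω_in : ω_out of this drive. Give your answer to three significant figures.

17.7

Each stage contributes driven/driver: gear mesh 31/97 = 0.31959, chain 149/18 = 8.2778, gear mesh 61/16 = 3.8125, internal gear 63/36 = 1.75.
Overall: 0.31959 × 8.2778 × 3.8125 × 1.75 = 17.65.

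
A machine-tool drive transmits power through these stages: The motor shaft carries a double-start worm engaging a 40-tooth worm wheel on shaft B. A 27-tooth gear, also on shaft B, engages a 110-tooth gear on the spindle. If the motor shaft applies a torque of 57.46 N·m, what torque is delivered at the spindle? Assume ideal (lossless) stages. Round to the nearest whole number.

Worm: ratio = 40/2 = 20; torque at shaft B = 57.46 × 20 = 1149.2 N·m.
Gear mesh: ratio = 110/27 = 4.0741; torque at the spindle = 1149.2 × 4.0741 = 4681.9 N·m.

4682 N·m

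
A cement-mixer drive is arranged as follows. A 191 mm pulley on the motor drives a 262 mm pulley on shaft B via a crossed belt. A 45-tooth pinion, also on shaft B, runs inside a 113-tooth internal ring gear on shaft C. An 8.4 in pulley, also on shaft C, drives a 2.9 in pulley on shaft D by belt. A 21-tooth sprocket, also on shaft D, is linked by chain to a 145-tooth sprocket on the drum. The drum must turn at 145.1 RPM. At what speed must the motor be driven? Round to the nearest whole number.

1191 RPM

Overall ratio R = 1.3717 × 2.5111 × 0.34524 × 6.9048 = 8.2111.
Required input speed = output speed × R = 145.1 × 8.2111 = 1191.4 RPM.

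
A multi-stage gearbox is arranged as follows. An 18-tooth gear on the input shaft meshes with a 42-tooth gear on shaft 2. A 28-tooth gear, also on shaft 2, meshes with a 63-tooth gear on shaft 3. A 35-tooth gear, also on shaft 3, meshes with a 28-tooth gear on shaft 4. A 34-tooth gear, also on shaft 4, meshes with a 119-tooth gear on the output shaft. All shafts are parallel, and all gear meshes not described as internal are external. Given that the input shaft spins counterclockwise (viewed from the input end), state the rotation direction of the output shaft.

counterclockwise

the input shaft → shaft 2: external mesh, 1 reversal → CW.
shaft 2 → shaft 3: external mesh, 1 reversal → CCW.
shaft 3 → shaft 4: external mesh, 1 reversal → CW.
shaft 4 → the output shaft: external mesh, 1 reversal → CCW.
4 reversals in total — an even number — so the output shaft turns the same way as the input shaft.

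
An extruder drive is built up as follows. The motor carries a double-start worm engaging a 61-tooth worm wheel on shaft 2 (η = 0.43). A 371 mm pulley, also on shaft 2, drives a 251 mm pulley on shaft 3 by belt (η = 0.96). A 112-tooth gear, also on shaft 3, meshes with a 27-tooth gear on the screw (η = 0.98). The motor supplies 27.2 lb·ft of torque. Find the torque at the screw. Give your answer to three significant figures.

54.7 lb·ft

Worm: ratio = 61/2 = 30.5; torque at shaft 2 = 27.2 × 30.5 × 0.43 = 356.73 lb·ft.
Belt: ratio = 251/371 = 0.67655; torque at shaft 3 = 356.73 × 0.67655 × 0.96 = 231.69 lb·ft.
Gear mesh: ratio = 27/112 = 0.24107; torque at the screw = 231.69 × 0.24107 × 0.98 = 54.737 lb·ft.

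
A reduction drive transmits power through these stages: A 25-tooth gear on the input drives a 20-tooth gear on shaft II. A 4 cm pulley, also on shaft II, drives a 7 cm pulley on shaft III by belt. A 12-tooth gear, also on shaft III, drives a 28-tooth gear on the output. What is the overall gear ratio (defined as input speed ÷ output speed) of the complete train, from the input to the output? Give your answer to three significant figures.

Each stage contributes driven/driver: gear mesh 20/25 = 0.8, belt 7/4 = 1.75, gear mesh 28/12 = 2.3333.
Overall: 0.8 × 1.75 × 2.3333 = 3.2667.

3.27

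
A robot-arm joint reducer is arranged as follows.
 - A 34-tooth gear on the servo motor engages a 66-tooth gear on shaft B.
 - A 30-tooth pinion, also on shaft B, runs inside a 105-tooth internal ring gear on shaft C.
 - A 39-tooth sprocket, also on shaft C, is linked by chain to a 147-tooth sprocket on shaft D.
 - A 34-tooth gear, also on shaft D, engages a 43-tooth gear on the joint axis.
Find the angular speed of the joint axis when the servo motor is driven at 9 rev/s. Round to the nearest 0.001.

the servo motor → shaft B (gear mesh, 66/34): 9 ÷ 1.9412 = 4.6364 rev/s
shaft B → shaft C (internal gear, 105/30): 4.6364 ÷ 3.5 = 1.3247 rev/s
shaft C → shaft D (chain, 147/39): 1.3247 ÷ 3.7692 = 0.35144 rev/s
shaft D → the joint axis (gear mesh, 43/34): 0.35144 ÷ 1.2647 = 0.27789 rev/s

0.278 rev/s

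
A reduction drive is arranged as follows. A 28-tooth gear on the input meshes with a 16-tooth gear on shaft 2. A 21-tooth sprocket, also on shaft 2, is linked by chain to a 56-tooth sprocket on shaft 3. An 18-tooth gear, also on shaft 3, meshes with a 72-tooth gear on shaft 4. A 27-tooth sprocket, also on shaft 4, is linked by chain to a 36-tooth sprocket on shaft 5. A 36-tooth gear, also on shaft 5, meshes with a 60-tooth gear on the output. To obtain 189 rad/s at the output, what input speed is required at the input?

2560 rad/s

Overall ratio R = 0.57143 × 2.6667 × 4 × 1.3333 × 1.6667 = 13.545.
Required input speed = output speed × R = 189 × 13.545 = 2560 rad/s.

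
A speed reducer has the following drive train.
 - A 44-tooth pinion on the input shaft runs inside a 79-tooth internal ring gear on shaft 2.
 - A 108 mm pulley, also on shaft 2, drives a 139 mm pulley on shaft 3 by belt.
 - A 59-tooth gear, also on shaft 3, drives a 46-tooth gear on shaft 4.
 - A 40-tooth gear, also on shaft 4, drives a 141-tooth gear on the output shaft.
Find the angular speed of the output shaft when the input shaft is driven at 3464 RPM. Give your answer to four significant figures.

545.4 RPM

Internal gear: ratio = 79/44 = 1.7955, so shaft 2 turns at 3464 / 1.7955 = 1929.3 RPM.
Belt: ratio = 139/108 = 1.287, so shaft 3 turns at 1929.3 / 1.287 = 1499 RPM.
Gear mesh: ratio = 46/59 = 0.77966, so shaft 4 turns at 1499 / 0.77966 = 1922.7 RPM.
Gear mesh: ratio = 141/40 = 3.525, so the output shaft turns at 1922.7 / 3.525 = 545.44 RPM.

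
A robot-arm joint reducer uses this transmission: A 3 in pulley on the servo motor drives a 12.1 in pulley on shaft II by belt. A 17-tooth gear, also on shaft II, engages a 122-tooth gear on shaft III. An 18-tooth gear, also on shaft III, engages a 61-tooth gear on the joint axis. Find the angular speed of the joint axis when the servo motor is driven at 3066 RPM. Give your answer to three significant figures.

belt 12.1/3 = 4.0333 → 3066/4.0333 = 760.17 RPM
gear mesh 122/17 = 7.1765 → 760.17/7.1765 = 105.92 RPM
gear mesh 61/18 = 3.3889 → 105.92/3.3889 = 31.256 RPM

31.3 RPM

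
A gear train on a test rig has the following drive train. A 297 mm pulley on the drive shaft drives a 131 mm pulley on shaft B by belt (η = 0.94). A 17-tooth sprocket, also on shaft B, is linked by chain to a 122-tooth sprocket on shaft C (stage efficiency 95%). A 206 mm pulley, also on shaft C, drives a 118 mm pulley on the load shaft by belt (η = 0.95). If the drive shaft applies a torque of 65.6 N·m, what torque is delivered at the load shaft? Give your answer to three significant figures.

After the belt (131/297): 65.6 × 0.44108 × 0.94 = 27.199 N·m
After the chain (122/17): 27.199 × 7.1765 × 0.95 = 185.43 N·m
After the belt (118/206): 185.43 × 0.57282 × 0.95 = 100.91 N·m

101 N·m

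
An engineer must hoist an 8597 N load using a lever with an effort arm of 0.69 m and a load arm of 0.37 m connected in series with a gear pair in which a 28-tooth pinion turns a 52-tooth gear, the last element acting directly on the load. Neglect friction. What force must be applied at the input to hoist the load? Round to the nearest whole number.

2482 N

Lever MA = effort arm / load arm = 0.69/0.37 = 1.8649.
Gear pair MA = 52/28 = 1.8571.
Combined ideal MA = 1.8649 × 1.8571 = 3.4633.
Effort = load / MA = 8597 / 3.4633 = 2482.3 N.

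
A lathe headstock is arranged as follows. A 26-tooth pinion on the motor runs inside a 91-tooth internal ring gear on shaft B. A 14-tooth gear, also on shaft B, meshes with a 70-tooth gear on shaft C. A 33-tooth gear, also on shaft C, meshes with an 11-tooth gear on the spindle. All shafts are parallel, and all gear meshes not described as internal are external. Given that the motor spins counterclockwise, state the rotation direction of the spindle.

counterclockwise

the motor → shaft B: internal mesh, same direction → CCW.
shaft B → shaft C: external mesh, 1 reversal → CW.
shaft C → the spindle: external mesh, 1 reversal → CCW.
2 reversals in total — an even number — so the spindle turns the same way as the motor.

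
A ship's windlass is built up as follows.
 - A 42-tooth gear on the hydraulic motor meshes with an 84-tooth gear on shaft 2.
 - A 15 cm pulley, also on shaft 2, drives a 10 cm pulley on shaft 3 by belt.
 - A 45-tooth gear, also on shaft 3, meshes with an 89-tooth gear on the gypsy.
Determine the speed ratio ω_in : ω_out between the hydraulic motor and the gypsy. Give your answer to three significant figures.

2.64

Each stage contributes driven/driver: gear mesh 84/42 = 2, belt 10/15 = 0.66667, gear mesh 89/45 = 1.9778.
Overall: 2 × 0.66667 × 1.9778 = 2.637.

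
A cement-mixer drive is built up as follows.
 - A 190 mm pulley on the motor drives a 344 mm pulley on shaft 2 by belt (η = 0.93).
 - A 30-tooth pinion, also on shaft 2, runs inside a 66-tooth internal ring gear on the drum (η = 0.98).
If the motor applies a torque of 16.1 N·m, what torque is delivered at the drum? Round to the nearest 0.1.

After the belt (344/190): 16.1 × 1.8105 × 0.93 = 27.109 N·m
After the internal gear (66/30): 27.109 × 2.2 × 0.98 = 58.447 N·m

58.4 N·m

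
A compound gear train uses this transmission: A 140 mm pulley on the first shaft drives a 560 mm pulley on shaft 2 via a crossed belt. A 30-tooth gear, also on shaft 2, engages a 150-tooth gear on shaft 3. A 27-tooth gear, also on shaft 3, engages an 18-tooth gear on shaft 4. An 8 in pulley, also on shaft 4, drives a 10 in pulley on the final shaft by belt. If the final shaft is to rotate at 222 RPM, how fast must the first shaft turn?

3700 RPM

Overall ratio R = 4 × 5 × 0.66667 × 1.25 = 16.667.
Required input speed = output speed × R = 222 × 16.667 = 3700 RPM.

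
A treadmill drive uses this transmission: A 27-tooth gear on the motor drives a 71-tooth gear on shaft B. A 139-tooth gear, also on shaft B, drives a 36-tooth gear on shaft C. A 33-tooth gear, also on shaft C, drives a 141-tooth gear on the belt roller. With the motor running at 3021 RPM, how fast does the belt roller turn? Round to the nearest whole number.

1038 RPM

gear mesh 71/27 = 2.6296 → 3021/2.6296 = 1148.8 RPM
gear mesh 36/139 = 0.25899 → 1148.8/0.25899 = 4435.8 RPM
gear mesh 141/33 = 4.2727 → 4435.8/4.2727 = 1038.2 RPM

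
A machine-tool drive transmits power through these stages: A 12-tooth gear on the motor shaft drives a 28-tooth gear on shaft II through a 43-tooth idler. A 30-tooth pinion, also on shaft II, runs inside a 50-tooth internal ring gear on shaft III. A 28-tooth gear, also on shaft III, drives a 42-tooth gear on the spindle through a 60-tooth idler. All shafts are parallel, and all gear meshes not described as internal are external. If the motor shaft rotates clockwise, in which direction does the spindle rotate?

clockwise

the motor shaft → shaft II: driver → idler → driven is 2 external meshes, 2 reversals → CW.
shaft II → shaft III: internal mesh, same direction → CW.
shaft III → the spindle: driver → idler → driven is 2 external meshes, 2 reversals → CW.
4 reversals in total — an even number — so the spindle turns the same way as the motor shaft.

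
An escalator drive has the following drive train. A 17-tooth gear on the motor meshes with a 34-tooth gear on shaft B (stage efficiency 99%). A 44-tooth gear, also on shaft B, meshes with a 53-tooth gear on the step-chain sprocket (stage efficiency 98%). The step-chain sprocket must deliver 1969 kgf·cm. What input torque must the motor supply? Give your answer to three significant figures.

842 kgf·cm

Overall ratio R = 2 × 1.2045 = 2.4091; overall efficiency η = 0.99 × 0.98 = 0.9702.
Input torque = output torque / (R × η) = 1969 / (2.4091 × 0.9702) = 842.43 kgf·cm.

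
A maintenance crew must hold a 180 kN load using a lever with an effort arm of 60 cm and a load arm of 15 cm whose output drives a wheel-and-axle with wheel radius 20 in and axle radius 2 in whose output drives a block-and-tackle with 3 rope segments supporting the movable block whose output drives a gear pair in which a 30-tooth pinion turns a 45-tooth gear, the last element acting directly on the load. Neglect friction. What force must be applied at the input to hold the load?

1 kN

Lever MA = effort arm / load arm = 60/15 = 4.
Wheel-and-axle MA = R/r = 20/2 = 10.
Block-and-tackle MA = number of supporting rope parts = 3.
Gear pair MA = 45/30 = 1.5.
Combined ideal MA = 4 × 10 × 3 × 1.5 = 180.
Effort = load / MA = 180 / 180 = 1 kN.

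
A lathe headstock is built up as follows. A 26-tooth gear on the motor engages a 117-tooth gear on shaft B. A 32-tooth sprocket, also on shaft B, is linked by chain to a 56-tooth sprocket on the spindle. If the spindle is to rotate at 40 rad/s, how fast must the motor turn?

Overall ratio R = 4.5 × 1.75 = 7.875.
Required input speed = output speed × R = 40 × 7.875 = 315 rad/s.

315 rad/s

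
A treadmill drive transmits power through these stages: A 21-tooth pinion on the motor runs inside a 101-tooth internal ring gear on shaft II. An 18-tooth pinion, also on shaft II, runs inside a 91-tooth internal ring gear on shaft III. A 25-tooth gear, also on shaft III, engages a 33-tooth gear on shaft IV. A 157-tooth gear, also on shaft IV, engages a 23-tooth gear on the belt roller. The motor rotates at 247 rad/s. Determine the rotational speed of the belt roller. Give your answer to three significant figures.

internal gear 101/21 = 4.8095 → 247/4.8095 = 51.356 rad/s
internal gear 91/18 = 5.0556 → 51.356/5.0556 = 10.158 rad/s
gear mesh 33/25 = 1.32 → 10.158/1.32 = 7.6958 rad/s
gear mesh 23/157 = 0.1465 → 7.6958/0.1465 = 52.532 rad/s

52.5 rad/s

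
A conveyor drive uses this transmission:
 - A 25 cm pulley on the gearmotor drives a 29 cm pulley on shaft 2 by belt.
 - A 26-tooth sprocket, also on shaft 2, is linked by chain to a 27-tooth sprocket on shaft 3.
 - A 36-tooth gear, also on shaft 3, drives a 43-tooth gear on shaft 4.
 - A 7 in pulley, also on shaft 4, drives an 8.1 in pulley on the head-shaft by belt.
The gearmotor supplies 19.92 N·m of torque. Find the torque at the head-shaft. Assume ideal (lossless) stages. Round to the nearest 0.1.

belt 29/25 = 1.16 → τ = 19.92·1.16 = 23.107 N·m
chain 27/26 = 1.0385 → τ = 23.107·1.0385 = 23.996 N·m
gear mesh 43/36 = 1.1944 → τ = 23.996·1.1944 = 28.662 N·m
belt 8.1/7 = 1.1571 → τ = 28.662·1.1571 = 33.166 N·m

33.2 N·m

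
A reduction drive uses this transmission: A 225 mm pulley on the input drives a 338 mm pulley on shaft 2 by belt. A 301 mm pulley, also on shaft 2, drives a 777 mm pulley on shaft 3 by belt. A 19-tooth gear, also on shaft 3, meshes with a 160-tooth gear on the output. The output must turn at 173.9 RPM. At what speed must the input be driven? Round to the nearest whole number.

5679 RPM

Overall ratio R = 1.5022 × 2.5814 × 8.4211 = 32.655.
Required input speed = output speed × R = 173.9 × 32.655 = 5678.8 RPM.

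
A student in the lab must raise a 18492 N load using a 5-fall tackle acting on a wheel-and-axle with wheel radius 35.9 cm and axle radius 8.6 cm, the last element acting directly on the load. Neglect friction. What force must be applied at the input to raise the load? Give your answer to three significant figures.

886 N

Block-and-tackle MA = number of supporting rope parts = 5.
Wheel-and-axle MA = R/r = 35.9/8.6 = 4.1744.
Combined ideal MA = 5 × 4.1744 = 20.872.
Effort = load / MA = 18492 / 20.872 = 885.97 N.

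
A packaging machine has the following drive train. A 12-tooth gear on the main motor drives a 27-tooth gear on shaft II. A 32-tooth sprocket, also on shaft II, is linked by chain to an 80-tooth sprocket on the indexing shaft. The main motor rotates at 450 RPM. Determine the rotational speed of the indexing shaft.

Gear mesh: ratio = 27/12 = 2.25, so shaft II turns at 450 / 2.25 = 200 RPM.
Chain: ratio = 80/32 = 2.5, so the indexing shaft turns at 200 / 2.5 = 80 RPM.

80 RPM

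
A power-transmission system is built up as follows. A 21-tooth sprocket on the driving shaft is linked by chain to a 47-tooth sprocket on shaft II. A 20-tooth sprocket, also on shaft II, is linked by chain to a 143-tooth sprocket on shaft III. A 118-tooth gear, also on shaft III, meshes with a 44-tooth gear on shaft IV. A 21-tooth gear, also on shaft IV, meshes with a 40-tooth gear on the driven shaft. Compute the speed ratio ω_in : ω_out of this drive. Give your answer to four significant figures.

Each stage contributes driven/driver: chain 47/21 = 2.2381, chain 143/20 = 7.15, gear mesh 44/118 = 0.37288, gear mesh 40/21 = 1.9048.
Overall: 2.2381 × 7.15 × 0.37288 × 1.9048 = 11.366.

11.37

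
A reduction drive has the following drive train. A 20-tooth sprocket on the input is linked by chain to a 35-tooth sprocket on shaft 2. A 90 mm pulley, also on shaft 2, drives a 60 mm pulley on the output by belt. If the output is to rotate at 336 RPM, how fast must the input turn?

392 RPM

Overall ratio R = 1.75 × 0.66667 = 1.1667.
Required input speed = output speed × R = 336 × 1.1667 = 392 RPM.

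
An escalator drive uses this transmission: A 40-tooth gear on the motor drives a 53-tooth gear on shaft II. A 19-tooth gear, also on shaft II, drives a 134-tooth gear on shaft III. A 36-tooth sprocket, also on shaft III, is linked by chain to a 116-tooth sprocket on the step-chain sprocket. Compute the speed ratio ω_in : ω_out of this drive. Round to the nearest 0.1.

Each stage contributes driven/driver: gear mesh 53/40 = 1.325, gear mesh 134/19 = 7.0526, chain 116/36 = 3.2222.
Overall: 1.325 × 7.0526 × 3.2222 = 30.111.

30.1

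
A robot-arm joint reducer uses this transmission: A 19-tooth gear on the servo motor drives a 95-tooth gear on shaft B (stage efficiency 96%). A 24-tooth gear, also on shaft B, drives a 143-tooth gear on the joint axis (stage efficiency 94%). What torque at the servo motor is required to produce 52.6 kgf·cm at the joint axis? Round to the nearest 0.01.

1.96 kgf·cm

Overall ratio R = 5 × 5.9583 = 29.792; overall efficiency η = 0.96 × 0.94 = 0.9024.
Input torque = output torque / (R × η) = 52.6 / (29.792 × 0.9024) = 1.9566 kgf·cm.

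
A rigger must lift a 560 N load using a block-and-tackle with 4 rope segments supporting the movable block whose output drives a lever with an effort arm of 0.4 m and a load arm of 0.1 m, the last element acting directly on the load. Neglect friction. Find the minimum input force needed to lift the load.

Block-and-tackle MA = number of supporting rope parts = 4.
Lever MA = effort arm / load arm = 0.4/0.1 = 4.
Combined ideal MA = 4 × 4 = 16.
Effort = load / MA = 560 / 16 = 35 N.

35 N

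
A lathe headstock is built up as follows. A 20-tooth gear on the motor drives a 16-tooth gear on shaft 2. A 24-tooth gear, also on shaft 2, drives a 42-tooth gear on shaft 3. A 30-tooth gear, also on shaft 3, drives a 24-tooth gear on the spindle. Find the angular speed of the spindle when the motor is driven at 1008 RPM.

900 RPM

gear mesh 16/20 = 0.8 → 1008/0.8 = 1260 RPM
gear mesh 42/24 = 1.75 → 1260/1.75 = 720 RPM
gear mesh 24/30 = 0.8 → 720/0.8 = 900 RPM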